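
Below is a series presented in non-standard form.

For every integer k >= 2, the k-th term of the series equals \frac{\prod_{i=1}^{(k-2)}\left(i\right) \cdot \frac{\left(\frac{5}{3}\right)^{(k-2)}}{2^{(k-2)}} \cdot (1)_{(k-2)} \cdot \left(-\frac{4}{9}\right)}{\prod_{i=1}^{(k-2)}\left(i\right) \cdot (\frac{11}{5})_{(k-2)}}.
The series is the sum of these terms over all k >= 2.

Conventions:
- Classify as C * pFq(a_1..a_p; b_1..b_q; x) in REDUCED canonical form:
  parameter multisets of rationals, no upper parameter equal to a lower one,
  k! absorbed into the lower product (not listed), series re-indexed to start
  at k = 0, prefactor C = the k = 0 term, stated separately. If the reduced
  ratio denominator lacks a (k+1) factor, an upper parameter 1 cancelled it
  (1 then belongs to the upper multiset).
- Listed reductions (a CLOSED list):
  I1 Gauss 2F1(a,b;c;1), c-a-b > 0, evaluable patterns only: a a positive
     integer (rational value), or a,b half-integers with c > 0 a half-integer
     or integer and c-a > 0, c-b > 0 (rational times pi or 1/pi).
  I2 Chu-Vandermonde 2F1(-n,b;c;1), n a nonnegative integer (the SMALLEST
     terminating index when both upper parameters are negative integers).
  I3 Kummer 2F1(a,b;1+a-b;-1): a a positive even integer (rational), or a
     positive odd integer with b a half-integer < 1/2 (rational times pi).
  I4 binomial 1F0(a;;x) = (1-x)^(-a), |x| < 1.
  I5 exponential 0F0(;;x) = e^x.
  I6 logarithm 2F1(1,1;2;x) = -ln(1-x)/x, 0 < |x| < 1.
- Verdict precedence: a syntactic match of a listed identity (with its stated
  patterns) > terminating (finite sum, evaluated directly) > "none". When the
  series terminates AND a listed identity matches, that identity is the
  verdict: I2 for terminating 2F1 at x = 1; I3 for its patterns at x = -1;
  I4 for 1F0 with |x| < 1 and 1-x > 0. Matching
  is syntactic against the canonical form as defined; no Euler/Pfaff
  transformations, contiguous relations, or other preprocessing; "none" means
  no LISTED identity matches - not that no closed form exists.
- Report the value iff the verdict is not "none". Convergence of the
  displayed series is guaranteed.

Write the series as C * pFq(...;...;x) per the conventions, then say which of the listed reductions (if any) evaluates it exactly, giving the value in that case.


Key observation: with t_0 = -\frac{4}{9}, the two k-th powers (C = -4/9) combine into one argument.
Consecutive-term ratio: r(k) = \frac{5}{6} * (k+1) (k+1) / [(k+\frac{11}{5}) (k+1)] - poly over poly, x = \frac{5}{6} from leading terms; C = -\frac{4}{9} at k = 0.

Prefactor -\frac{4}{9}, argument \frac{5}{6}: 2F1 with upper {1, 1} over lower {\frac{11}{5}}. Verdict: none. No listed pattern accepts 2F1(1, 1; \frac{11}{5}; \frac{5}{6}).


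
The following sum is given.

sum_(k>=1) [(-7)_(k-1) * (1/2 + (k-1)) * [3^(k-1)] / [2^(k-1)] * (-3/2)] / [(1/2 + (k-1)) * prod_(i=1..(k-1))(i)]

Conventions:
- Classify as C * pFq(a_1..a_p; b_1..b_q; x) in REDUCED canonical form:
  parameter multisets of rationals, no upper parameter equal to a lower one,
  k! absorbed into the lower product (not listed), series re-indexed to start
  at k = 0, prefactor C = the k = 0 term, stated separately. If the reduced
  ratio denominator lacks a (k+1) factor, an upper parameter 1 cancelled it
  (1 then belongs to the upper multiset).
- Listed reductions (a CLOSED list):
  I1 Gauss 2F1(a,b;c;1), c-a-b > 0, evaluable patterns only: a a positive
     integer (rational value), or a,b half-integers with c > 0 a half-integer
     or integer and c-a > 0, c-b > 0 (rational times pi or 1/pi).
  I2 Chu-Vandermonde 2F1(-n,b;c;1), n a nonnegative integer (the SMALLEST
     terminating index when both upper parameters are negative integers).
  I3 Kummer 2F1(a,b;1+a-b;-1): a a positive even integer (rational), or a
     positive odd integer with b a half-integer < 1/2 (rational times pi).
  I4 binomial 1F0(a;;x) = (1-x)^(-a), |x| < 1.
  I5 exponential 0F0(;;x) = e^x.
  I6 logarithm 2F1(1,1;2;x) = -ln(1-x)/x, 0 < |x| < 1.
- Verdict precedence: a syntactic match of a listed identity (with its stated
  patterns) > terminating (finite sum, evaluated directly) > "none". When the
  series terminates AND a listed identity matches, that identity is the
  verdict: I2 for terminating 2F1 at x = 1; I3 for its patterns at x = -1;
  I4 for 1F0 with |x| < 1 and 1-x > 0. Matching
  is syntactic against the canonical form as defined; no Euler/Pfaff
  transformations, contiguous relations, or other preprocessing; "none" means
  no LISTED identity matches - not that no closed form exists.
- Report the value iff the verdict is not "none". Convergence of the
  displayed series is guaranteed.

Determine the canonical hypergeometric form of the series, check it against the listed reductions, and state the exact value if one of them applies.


Key observation: t_0 = -3/2 here, and the product of the first k integers (C = -3/2) is k!.
Term ratio: r(k) = (3/2) * (k-7) / [(k+1)] - poly over poly, x = (3/2) from leading terms; C = -3/2 at k = 0.

Classification (C = -3/2): 1F0 with upper {-7}, lower {-}, argument x = 3/2. Verdict: terminating - upper -7 stops the sum at k = 7; the 8 terms are added exactly. Exact value: 3/256.


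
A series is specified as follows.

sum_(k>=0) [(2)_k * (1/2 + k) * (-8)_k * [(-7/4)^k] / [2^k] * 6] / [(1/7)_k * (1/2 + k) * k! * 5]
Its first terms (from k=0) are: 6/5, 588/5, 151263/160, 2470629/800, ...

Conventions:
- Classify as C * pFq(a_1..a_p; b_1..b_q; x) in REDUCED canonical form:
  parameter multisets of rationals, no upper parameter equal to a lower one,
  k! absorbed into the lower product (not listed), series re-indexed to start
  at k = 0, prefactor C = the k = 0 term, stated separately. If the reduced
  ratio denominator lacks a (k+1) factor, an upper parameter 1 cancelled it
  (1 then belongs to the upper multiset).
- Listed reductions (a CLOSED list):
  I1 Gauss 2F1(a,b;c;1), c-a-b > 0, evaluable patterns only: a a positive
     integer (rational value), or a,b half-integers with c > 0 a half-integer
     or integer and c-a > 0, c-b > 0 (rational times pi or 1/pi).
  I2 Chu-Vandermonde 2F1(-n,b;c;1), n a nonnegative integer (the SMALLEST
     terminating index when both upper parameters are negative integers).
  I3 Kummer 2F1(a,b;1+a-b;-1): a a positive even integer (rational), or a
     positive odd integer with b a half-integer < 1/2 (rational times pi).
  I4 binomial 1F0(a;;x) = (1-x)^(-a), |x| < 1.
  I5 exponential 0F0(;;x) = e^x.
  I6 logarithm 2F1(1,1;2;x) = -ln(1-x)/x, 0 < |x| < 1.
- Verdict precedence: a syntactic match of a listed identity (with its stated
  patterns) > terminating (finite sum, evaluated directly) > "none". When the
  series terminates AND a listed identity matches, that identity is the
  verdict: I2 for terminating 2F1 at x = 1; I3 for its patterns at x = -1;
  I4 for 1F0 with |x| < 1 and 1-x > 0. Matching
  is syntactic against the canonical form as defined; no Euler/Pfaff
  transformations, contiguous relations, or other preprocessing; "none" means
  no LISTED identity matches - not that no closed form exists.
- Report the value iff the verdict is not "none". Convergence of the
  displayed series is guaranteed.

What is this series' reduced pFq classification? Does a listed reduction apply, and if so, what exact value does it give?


x = -7/8 here; the reduced form reads 2F1, upper {-8, 2}, lower {1/7}, C = 6/5. Verdict: terminating (-8 upstairs). 9 nonzero terms in all; added directly. Its exact value is 279326117064596223/14383316992000.

First insight: x = (-7/8) and the two k-th powers (C = 6/5) combine into one argument.
Step ratio: r(k) = (-7/8) * (k-8) (k+2) / [(k+1/7) (k+1)] ; factor over Q: parameters, x = (-7/8), and C = 6/5.


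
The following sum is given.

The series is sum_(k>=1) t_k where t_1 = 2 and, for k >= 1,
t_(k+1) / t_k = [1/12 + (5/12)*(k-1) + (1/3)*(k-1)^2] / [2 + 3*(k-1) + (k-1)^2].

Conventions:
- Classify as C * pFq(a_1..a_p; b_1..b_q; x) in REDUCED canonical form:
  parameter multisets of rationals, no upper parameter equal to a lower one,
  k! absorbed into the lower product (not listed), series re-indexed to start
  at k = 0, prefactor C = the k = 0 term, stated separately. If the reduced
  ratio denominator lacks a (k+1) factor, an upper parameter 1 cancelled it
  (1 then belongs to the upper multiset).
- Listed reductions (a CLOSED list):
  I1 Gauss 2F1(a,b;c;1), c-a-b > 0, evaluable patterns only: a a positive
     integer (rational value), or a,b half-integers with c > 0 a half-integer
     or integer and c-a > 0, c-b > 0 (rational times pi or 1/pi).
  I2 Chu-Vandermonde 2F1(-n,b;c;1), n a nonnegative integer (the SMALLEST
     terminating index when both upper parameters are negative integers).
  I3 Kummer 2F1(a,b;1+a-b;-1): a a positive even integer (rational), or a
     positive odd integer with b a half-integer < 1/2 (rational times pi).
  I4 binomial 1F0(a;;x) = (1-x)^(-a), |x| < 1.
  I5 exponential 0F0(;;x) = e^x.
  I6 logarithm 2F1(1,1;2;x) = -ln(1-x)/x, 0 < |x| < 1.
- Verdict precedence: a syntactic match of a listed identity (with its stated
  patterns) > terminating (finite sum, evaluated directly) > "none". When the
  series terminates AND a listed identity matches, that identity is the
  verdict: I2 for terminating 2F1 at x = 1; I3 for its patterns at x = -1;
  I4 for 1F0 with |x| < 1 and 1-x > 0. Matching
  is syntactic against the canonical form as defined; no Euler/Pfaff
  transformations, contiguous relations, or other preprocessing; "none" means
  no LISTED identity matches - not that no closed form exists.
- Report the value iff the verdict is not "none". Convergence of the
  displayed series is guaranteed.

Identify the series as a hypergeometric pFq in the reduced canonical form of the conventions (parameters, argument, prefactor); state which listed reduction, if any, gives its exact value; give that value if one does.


Canonical form: C = 2 times 2F1 with upper {1/4, 1}, lower {2}, x = 1/3. Verdict: no listed reduction: x = 1/3 and upper {1/4, 1} fail every I1-I6 pattern.

Key observation: x = (1/3) and factor the ratio over Q (C = 2): negated roots = parameters.
Consecutive-term ratio: r(k) = (1/3) * (k+1/4) (k+1) / [(k+2) (k+1)] - rational in k, leading ratio (1/3); with t_0 = 2, classification follows.


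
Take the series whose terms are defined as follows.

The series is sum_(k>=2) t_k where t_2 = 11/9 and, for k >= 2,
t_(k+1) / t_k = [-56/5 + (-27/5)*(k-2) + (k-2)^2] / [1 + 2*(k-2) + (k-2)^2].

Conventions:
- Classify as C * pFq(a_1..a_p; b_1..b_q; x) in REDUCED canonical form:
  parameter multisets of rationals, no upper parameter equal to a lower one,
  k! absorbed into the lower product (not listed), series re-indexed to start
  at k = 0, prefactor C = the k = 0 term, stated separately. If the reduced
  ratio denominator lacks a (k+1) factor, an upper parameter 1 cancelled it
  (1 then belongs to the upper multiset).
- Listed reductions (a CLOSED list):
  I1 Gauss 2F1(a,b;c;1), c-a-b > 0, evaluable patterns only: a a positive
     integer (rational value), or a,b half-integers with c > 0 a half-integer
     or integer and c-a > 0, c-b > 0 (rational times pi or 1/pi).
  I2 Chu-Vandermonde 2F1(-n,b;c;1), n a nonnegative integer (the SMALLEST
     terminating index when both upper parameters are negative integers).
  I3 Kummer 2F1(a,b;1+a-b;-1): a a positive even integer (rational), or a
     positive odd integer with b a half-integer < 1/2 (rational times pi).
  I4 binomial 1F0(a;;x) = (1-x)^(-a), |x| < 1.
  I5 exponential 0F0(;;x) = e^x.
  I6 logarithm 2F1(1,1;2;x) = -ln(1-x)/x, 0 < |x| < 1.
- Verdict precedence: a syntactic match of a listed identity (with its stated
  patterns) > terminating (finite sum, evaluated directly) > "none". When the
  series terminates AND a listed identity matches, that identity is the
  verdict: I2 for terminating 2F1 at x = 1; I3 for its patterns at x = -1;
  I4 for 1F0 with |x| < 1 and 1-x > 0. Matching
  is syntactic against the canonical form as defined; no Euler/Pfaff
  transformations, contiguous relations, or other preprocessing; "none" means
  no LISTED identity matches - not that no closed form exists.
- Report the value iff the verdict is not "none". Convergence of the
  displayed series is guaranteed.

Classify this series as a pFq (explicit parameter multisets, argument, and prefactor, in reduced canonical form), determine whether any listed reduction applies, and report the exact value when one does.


The tell: with t_0 = 11/9, factor the ratio over Q (prefactor 11/9): negated roots = parameters.
Term ratio: r(k) = 1 * (k-7) (k+8/5) / [(k+1) (k+1)] - rational; roots negated = parameters, x = 1, C = 11/9.

The series (x = 1) is 2F1: upper {-7, 8/5}, lower {1}, prefactor 11/9. Verdict at x = 1: Vandermonde's identity (I2) matches (terminating 2F1 at x = 1 with n = 7, b = 8/5, c = 1). Hence: -6171/390625.


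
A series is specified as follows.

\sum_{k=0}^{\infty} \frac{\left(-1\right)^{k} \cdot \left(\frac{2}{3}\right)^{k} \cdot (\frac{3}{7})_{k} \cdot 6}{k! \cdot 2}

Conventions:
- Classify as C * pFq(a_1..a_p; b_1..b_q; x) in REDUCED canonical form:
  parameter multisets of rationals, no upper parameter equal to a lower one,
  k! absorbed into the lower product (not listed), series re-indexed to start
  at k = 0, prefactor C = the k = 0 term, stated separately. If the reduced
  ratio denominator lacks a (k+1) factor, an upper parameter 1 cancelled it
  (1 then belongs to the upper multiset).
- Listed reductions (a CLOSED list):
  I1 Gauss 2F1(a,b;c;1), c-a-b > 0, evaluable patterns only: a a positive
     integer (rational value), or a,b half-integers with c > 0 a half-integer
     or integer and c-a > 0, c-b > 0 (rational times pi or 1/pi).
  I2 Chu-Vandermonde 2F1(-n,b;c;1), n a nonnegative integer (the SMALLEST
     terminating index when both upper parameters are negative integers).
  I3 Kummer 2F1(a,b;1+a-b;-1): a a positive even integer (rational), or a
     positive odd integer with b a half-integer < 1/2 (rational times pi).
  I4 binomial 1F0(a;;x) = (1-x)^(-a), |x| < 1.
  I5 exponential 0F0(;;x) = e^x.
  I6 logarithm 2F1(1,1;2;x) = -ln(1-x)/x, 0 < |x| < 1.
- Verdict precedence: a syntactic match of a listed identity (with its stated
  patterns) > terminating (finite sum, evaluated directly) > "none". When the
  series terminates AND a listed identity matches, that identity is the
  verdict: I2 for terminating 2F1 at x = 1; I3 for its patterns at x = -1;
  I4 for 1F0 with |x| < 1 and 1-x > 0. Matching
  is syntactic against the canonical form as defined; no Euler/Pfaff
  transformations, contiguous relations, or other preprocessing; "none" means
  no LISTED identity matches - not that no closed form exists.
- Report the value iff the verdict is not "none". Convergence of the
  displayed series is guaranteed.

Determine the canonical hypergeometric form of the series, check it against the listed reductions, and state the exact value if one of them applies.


x = -\frac{2}{3} here; the reduced form reads 1F0, upper {\frac{3}{7}}, lower {-}, C = 3. Verdict at x = -\frac{2}{3}: the I4 binomial reduction matches (the 1F0 binomial series: exponent -3/7, x = -\frac{2}{3}). Value: 3 \cdot \left(\frac{5}{3}\right)^{-\frac{3}{7}}.

First insight: from the first term 3: the (-1)^k factor (C = 3, x = -2/3) folds into the argument's sign.
Consecutive-term ratio: r(k) = -\frac{2}{3} * (k+\frac{3}{7}) / [(k+1)] ; factor over Q: parameters, x = -\frac{2}{3}, and C = 3.


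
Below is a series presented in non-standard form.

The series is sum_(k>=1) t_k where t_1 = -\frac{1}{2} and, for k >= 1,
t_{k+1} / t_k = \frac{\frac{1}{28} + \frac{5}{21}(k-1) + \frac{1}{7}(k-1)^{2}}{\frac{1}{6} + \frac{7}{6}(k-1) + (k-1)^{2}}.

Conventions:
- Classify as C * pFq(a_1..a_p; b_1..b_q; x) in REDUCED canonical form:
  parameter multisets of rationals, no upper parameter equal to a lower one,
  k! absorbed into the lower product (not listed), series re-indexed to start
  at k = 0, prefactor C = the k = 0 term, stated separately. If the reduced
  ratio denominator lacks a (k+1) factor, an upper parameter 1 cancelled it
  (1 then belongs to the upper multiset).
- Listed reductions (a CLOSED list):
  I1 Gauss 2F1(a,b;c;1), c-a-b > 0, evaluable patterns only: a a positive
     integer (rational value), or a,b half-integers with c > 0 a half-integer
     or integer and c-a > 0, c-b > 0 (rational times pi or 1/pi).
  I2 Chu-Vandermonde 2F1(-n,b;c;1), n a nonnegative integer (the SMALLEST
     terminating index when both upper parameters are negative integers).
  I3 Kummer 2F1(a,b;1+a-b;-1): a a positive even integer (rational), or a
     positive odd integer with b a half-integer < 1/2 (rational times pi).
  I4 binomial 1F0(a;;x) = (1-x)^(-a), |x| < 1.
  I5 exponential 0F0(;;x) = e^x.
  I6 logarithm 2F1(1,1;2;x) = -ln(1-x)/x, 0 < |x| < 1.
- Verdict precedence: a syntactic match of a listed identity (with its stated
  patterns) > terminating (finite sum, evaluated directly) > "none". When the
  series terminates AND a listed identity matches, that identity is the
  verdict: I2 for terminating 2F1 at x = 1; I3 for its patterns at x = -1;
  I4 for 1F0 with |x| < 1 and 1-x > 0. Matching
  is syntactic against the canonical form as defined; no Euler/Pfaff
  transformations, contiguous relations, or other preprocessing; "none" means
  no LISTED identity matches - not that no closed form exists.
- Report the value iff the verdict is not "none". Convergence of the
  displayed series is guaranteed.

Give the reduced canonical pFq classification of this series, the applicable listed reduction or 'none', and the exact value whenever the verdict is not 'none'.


At argument \frac{1}{7}: a 1F0 with upper {\frac{3}{2}}, lower {-}, scaled by C = -\frac{1}{2}. Verdict (x = \frac{1}{7}): binomial (I4) applies (the 1F0 binomial series: exponent -3/2, x = \frac{1}{7}). Exact value: \left(-\frac{1}{2}\right) \cdot \left(\frac{6}{7}\right)^{-\frac{3}{2}}.

Structural cue: t_0 = -\frac{1}{2} here, and the parameter 1/6 appears in both the upper and lower lists and cancels.
Adjacent-term ratio: r(k) = \frac{1}{7} * (k+\frac{3}{2}) / [(k+1)] - rational in k, leading ratio \frac{1}{7}; with t_0 = -\frac{1}{2}, classification follows.


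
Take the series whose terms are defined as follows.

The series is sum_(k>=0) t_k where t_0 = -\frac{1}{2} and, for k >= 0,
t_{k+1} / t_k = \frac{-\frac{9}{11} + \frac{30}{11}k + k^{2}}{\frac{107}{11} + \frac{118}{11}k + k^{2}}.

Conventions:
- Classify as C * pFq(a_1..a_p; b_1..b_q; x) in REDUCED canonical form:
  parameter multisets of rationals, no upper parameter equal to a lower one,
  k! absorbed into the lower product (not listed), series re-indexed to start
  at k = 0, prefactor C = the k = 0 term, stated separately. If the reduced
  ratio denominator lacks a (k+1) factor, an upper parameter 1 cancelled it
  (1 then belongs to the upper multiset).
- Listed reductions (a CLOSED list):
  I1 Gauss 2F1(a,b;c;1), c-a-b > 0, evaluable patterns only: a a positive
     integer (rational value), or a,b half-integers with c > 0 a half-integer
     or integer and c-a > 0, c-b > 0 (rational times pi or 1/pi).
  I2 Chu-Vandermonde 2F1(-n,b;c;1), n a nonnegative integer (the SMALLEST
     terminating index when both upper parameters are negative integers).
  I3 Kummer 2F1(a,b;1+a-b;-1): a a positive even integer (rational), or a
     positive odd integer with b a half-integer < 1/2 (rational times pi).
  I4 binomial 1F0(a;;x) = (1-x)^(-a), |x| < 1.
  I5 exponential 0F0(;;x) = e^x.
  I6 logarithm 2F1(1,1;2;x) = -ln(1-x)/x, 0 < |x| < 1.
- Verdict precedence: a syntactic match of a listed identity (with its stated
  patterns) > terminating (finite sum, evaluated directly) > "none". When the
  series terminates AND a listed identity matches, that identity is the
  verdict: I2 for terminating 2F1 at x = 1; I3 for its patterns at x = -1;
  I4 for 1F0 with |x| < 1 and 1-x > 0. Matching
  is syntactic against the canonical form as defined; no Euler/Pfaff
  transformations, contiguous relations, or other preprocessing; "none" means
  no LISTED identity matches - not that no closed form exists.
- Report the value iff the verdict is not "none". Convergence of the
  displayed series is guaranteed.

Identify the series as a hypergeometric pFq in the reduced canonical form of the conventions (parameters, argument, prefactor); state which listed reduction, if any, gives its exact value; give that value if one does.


Canonical form: C = -\frac{1}{2} times 2F1 with upper {-\frac{3}{11}, 3}, lower {\frac{107}{11}}, x = 1. Verdict: Gauss's theorem (I1) fires (x = 1: the Gamma ratio telescopes since c-a-b = 7 > 0 and a = 3 in Z>0). Sum: -\frac{12580}{27951}.

Key step: from the first term -\frac{1}{2}: factor the ratio over Q (C = -1/2): negated roots = parameters.
Adjacent-term ratio: r(k) = 1 * (k-\frac{3}{11}) (k+3) / [(k+\frac{107}{11}) (k+1)] - rational in k. x = 1; t_0 = -\frac{1}{2}; negate the roots.


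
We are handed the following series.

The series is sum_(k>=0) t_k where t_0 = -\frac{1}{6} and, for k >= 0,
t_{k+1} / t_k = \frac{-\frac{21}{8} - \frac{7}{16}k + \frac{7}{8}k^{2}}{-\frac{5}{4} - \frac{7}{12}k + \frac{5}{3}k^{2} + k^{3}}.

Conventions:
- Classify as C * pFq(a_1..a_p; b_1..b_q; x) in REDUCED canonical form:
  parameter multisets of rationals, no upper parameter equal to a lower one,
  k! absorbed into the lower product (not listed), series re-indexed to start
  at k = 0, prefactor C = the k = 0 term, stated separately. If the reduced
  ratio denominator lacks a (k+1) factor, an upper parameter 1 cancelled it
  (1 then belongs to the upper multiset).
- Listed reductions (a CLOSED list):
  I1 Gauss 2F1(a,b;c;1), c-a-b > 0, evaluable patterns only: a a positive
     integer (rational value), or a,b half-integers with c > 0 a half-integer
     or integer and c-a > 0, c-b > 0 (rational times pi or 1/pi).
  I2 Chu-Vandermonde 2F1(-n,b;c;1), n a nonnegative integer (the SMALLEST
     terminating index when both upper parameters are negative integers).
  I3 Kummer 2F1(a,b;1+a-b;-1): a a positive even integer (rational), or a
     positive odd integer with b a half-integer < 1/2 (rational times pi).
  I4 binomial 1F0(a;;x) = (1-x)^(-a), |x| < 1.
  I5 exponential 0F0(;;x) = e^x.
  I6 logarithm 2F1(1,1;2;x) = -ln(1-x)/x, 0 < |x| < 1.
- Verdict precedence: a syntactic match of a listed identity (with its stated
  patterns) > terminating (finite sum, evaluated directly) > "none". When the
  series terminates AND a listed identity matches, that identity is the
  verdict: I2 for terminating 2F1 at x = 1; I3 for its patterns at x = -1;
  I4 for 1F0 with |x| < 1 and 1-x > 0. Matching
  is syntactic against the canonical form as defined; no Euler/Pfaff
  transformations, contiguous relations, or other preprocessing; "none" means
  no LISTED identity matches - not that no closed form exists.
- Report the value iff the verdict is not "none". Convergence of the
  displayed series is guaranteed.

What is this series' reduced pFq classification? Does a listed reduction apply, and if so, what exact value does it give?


Prefactor -\frac{1}{6}, argument \frac{7}{8}: 1F1 with upper {-2} over lower {-\frac{5}{6}}. Verdict: terminating at k = 2: the factor (-2)_k kills every later term; summing the 3 survivors is exact. Sum: \frac{193}{480}.

First insight: with t_0 = -\frac{1}{6}, factor the ratio over Q (prefactor -1/6): negated roots = parameters.
Consecutive-term ratio: r(k) = \frac{7}{8} * (k-2) / [(k-\frac{5}{6}) (k+1)] ; factor over Q: parameters, x = \frac{7}{8}, and C = -\frac{1}{6}.


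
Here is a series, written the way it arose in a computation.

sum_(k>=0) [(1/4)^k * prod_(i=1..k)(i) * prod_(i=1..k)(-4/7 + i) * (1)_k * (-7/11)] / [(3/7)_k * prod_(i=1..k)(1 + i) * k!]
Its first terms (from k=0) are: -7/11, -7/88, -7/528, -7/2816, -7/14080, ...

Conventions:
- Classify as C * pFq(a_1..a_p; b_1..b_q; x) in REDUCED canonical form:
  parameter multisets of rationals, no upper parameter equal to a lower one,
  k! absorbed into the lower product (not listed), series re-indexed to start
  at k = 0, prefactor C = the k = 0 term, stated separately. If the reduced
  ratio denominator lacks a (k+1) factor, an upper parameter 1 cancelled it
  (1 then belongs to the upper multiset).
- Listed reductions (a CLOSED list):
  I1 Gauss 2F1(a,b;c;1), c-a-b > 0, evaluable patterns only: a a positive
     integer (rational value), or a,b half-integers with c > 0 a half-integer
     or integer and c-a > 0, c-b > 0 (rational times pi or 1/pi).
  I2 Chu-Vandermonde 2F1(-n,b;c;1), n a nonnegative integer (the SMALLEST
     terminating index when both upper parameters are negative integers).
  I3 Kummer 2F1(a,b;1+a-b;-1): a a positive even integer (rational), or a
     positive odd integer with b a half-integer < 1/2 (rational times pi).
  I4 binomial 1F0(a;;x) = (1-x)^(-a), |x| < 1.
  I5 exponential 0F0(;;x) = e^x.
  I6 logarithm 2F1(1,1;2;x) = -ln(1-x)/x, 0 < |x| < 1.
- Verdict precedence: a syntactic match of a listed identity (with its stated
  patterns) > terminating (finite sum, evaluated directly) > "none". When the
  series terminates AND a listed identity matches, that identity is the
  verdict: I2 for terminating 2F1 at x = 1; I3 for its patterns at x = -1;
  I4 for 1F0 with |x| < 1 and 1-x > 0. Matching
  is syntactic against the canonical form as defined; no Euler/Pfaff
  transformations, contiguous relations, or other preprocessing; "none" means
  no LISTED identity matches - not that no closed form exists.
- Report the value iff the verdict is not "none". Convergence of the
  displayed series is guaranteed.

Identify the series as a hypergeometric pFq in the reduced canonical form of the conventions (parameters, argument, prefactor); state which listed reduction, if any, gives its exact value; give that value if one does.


With C = -7/11: the canonical form is 2F1(1, 1; 2; 1/4). Verdict: logarithm (I6) matches (the logarithm: parameters (1,1;2), x = 1/4). Hence: (28/11) * ln(3/4).

Key step: with t_0 = -7/11, the running product (prefactor -7/11) telescopes to a rising factorial.
Adjacent-term ratio: r(k) = (1/4) * (k+1) (k+1) / [(k+2) (k+1)] ; factor over Q: parameters, x = (1/4), and C = -7/11.


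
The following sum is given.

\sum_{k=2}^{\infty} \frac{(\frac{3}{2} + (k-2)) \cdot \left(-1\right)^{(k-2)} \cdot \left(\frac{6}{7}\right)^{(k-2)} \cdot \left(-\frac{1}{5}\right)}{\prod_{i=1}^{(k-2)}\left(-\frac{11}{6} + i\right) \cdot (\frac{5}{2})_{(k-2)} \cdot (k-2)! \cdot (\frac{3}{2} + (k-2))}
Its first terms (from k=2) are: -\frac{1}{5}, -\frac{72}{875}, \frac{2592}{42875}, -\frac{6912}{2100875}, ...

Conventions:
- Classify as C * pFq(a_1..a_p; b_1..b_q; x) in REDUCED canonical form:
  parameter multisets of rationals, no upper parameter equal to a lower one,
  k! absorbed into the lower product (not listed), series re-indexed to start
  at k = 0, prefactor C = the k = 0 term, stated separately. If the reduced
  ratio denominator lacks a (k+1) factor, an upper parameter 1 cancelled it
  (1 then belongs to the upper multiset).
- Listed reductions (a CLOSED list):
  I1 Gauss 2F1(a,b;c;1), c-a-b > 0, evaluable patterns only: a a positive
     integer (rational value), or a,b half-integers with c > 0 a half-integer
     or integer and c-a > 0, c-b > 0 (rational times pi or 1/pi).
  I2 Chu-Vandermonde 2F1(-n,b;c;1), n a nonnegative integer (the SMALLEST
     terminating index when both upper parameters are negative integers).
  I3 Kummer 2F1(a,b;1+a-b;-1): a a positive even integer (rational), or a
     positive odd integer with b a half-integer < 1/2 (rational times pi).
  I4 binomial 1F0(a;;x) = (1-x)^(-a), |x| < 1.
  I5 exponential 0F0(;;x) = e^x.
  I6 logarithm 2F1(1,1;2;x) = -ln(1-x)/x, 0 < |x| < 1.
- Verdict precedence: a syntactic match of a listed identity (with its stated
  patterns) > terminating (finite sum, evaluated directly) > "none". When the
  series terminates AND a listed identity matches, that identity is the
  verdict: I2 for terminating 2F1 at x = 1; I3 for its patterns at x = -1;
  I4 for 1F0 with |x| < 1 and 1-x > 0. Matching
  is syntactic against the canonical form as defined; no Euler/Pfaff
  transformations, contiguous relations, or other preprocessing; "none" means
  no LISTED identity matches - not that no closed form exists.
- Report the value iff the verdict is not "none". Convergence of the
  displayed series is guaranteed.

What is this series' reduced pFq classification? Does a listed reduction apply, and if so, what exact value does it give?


First insight: from the first term -\frac{1}{5}: k + 3/2 divides numerator and denominator alike; C = -1/5, x = -6/7 after cancelling.
Step ratio: r(k) = -\frac{6}{7} * 1 / [(k-\frac{5}{6}) (k+\frac{5}{2}) (k+1)] - rational; roots negated = parameters, x = -\frac{6}{7}, C = -\frac{1}{5}.

Prefactor -\frac{1}{5}, argument -\frac{6}{7}: 0F2 with upper {-} over lower {-\frac{5}{6}, \frac{5}{2}}. Verdict: none. A 0F2 with upper {-} fits none of I1-I6 at x = -\frac{6}{7}; the sum runs forever.


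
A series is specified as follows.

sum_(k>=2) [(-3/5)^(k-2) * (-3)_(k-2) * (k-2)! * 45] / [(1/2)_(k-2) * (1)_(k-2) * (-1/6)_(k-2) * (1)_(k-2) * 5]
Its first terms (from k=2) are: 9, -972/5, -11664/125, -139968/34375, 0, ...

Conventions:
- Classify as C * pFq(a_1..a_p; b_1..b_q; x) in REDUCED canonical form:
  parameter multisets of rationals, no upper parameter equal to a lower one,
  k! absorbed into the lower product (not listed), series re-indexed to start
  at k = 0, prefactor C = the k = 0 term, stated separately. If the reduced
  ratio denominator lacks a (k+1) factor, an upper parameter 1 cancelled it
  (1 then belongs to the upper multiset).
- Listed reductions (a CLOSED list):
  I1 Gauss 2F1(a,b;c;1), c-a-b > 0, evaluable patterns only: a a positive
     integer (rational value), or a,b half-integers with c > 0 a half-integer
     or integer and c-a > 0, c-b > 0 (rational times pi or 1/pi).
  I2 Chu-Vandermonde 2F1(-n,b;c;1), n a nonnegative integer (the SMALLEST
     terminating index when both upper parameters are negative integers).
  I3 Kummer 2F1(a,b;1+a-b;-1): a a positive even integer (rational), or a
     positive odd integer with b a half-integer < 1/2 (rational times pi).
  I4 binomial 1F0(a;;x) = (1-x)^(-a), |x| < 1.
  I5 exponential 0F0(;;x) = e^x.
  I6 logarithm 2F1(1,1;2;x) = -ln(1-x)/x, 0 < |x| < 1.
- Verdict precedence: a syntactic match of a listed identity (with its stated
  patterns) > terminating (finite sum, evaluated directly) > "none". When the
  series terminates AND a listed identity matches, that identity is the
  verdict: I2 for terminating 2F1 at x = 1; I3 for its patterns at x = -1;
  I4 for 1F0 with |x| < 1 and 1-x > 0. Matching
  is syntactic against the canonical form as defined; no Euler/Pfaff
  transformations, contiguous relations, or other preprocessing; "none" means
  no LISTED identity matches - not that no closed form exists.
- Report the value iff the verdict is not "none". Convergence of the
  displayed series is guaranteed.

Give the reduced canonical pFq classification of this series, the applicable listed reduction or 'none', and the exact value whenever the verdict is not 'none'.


At argument -3/5: a 1F2 with upper {-3}, lower {-1/6, 1/2}, scaled by C = 9. Verdict: terminating - the sum ends at index 3 because -3 is a negative integer; exact evaluation follows. Hence: -9720693/34375.

Key observation: t_0 = 9 here, and the parameter 1 appears in both the upper and lower lists and cancels.
Adjacent-term ratio: r(k) = (-3/5) * (k-3) / [(k-1/6) (k+1/2) (k+1)] - rational in k, leading ratio (-3/5); with t_0 = 9, classification follows.


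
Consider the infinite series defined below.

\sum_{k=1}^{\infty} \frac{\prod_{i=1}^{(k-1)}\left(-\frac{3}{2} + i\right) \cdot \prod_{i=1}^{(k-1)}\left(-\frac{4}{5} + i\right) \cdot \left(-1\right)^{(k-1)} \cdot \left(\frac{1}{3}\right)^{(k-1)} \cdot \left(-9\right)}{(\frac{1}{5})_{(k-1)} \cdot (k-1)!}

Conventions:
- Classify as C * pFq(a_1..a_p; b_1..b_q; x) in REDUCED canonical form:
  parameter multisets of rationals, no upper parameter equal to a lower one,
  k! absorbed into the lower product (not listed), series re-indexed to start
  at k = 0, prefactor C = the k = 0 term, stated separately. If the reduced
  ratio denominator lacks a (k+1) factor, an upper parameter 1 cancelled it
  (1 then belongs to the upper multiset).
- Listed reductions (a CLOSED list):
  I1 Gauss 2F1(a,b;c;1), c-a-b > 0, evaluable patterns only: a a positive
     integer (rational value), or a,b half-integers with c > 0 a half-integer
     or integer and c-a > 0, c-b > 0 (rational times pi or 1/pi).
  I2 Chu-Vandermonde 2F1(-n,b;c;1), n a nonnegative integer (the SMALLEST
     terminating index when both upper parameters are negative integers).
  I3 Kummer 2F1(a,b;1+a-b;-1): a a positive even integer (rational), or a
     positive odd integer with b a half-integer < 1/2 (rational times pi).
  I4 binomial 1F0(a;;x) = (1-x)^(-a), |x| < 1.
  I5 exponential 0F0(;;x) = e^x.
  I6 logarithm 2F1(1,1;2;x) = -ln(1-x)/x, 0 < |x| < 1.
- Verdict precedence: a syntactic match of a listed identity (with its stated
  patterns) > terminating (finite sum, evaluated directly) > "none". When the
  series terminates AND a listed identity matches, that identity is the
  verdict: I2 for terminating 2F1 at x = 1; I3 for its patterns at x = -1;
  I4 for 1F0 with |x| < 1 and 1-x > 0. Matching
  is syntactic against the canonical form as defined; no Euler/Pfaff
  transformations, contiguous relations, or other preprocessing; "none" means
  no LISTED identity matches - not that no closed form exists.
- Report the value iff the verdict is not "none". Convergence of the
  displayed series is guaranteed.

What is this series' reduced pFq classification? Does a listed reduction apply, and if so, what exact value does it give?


Reduced: x = -\frac{1}{3}, 1F0, upper = {-\frac{1}{2}}, lower = {-}, C = -9. Verdict: the binomial series (I4) matches (the 1F0 binomial series: exponent 1/2, x = -\frac{1}{3}). Its exact value is \left(-9\right) \cdot \left(\frac{4}{3}\right)^{\frac{1}{2}}.

First insight: x = -\frac{1}{3} and the running product (C = -9, x = -1/3) telescopes to a rising factorial.
Step ratio: r(k) = -\frac{1}{3} * (k-\frac{1}{2}) / [(k+1)] ; factor over Q: parameters, x = -\frac{1}{3}, and C = -9.


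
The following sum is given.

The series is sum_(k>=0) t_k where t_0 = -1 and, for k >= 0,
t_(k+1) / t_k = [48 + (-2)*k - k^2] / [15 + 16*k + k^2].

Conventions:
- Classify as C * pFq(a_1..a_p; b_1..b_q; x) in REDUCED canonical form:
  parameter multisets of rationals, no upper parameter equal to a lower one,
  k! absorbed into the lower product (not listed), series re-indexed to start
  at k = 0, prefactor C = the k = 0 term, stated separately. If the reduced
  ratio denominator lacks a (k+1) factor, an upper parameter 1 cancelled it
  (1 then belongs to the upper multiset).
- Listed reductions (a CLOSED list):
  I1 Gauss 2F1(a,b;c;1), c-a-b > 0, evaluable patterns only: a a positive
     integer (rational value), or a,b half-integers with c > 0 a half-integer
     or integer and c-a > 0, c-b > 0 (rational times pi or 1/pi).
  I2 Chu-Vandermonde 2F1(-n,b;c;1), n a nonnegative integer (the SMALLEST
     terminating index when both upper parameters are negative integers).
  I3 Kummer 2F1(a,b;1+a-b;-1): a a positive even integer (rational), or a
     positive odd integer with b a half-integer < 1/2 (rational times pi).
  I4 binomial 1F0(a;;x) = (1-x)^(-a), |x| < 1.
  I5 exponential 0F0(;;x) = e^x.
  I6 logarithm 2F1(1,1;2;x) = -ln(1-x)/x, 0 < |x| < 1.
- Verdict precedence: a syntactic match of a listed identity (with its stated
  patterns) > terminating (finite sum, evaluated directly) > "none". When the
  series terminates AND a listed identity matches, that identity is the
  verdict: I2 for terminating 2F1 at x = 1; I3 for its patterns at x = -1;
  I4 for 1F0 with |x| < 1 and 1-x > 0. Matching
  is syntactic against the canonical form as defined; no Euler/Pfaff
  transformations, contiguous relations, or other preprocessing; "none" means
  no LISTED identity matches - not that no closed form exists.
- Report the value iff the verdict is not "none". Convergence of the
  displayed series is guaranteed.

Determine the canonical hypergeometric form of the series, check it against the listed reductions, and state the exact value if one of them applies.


Key step: with t_0 = -1, factor the ratio over Q (prefactor -1): negated roots = parameters.
Term ratio: r(k) = (-1) * (k-6) (k+8) / [(k+15) (k+1)] ; factor over Q: parameters, x = (-1), and C = -1.

This is -1 * 2F1(-6, 8; 15; -1) in reduced canonical form. Verdict at x = -1: Kummer (I3) matches (x = -1; c = 15 equals 1+a-b for upper {-6, 8}: listed pattern). Its exact value is -143/10.


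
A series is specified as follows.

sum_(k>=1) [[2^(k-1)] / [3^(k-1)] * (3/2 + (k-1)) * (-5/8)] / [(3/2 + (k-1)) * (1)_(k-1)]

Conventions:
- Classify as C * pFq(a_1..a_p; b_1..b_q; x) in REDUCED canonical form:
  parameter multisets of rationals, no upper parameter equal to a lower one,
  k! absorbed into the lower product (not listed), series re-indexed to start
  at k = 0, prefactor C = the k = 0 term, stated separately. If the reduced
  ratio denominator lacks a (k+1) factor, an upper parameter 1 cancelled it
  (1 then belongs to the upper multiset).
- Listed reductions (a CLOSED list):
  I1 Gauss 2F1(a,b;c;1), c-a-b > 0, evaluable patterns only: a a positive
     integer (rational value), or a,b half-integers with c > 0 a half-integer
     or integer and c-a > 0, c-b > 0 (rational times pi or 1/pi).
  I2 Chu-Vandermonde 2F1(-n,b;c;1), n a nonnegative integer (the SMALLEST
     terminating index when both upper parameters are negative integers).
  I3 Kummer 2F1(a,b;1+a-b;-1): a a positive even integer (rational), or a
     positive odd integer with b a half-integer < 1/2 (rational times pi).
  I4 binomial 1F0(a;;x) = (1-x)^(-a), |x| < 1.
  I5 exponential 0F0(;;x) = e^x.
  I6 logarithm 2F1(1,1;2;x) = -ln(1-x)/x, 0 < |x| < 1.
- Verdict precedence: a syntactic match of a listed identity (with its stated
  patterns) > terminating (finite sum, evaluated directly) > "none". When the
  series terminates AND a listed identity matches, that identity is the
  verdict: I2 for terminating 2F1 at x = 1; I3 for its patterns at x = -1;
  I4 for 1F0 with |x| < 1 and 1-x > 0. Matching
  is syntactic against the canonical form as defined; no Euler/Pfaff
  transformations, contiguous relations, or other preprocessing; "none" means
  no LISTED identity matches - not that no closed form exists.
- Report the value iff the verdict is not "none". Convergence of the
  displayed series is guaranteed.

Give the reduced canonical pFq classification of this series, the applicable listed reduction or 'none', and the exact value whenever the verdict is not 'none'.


Prefactor -5/8, argument 2/3: 0F0 with upper {-} over lower {-}. Verdict at x = 2/3: exponential (I5) matches (the 0F0 exponential series at x = 2/3). Value: (-5/8) * e^(2/3).

Key observation: from the first term -5/8: (1)_k (C = -5/8) is k! itself.
Consecutive-term ratio: r(k) = (2/3) * 1 / [(k+1)] - rational in k. x = (2/3); t_0 = -5/8; negate the roots.


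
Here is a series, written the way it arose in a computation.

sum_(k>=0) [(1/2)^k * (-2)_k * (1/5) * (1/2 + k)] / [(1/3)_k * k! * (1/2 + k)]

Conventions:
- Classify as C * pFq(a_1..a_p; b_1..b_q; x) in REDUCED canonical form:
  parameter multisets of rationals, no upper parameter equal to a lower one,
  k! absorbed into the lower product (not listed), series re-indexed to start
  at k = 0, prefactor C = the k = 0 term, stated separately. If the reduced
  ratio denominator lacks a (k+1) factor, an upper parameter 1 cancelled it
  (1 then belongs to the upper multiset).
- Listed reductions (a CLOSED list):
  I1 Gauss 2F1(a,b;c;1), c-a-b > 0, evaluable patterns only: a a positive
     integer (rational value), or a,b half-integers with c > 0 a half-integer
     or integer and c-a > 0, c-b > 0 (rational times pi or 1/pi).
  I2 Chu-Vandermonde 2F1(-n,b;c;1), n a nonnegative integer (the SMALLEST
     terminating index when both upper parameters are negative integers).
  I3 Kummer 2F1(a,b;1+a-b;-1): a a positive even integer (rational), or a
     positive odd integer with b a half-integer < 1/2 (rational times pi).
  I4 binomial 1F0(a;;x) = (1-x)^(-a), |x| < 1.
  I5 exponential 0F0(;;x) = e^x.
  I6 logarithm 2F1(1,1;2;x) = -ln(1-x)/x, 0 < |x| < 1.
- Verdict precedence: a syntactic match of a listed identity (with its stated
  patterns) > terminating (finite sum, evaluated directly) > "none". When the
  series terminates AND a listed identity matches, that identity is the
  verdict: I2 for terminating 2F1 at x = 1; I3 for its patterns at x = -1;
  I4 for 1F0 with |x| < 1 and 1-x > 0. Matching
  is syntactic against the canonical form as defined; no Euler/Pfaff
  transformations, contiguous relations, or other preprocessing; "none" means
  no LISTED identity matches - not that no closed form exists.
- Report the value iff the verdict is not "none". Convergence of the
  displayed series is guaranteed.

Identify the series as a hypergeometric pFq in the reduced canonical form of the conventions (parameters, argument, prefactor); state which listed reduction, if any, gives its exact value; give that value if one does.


Canonical form: C = 1/5 times 1F1 with upper {-2}, lower {1/3}, x = 1/2. Verdict: terminating - the sum ends at index 2 because -2 is a negative integer; exact evaluation follows. Hence: -23/80.

First insight: t_0 being 1/5, striking the common factor k + 1/2 reduces the term (C = 1/5).
Consecutive-term ratio: r(k) = (1/2) * (k-2) / [(k+1/3) (k+1)] - rational in k, leading ratio (1/2); with t_0 = 1/5, classification follows.
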